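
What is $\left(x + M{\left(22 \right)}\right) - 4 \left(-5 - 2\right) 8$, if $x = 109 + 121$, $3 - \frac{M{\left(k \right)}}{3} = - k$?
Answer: $68320$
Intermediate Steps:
$M{\left(k \right)} = 9 + 3 k$ ($M{\left(k \right)} = 9 - 3 \left(- k\right) = 9 + 3 k$)
$x = 230$
$\left(x + M{\left(22 \right)}\right) - 4 \left(-5 - 2\right) 8 = \left(230 + \left(9 + 3 \cdot 22\right)\right) - 4 \left(-5 - 2\right) 8 = \left(230 + \left(9 + 66\right)\right) - 4 \left(-5 - 2\right) 8 = \left(230 + 75\right) \left(-4\right) \left(-7\right) 8 = 305 \cdot 28 \cdot 8 = 305 \cdot 224 = 68320$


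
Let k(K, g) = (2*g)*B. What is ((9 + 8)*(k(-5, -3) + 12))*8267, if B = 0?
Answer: 1686468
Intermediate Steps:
k(K, g) = 0 (k(K, g) = (2*g)*0 = 0)
((9 + 8)*(k(-5, -3) + 12))*8267 = ((9 + 8)*(0 + 12))*8267 = (17*12)*8267 = 204*8267 = 1686468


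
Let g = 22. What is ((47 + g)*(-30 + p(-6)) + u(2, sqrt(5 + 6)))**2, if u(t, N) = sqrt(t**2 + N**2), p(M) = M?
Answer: (2484 - sqrt(15))**2 ≈ 6.1510e+6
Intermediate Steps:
u(t, N) = sqrt(N**2 + t**2)
((47 + g)*(-30 + p(-6)) + u(2, sqrt(5 + 6)))**2 = ((47 + 22)*(-30 - 6) + sqrt((sqrt(5 + 6))**2 + 2**2))**2 = (69*(-36) + sqrt((sqrt(11))**2 + 4))**2 = (-2484 + sqrt(11 + 4))**2 = (-2484 + sqrt(15))**2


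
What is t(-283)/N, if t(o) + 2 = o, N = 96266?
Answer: -285/96266 ≈ -0.0029605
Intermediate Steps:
t(o) = -2 + o
t(-283)/N = (-2 - 283)/96266 = -285*1/96266 = -285/96266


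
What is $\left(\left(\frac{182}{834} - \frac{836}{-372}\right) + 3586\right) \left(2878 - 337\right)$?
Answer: $\frac{39290715618}{4309} \approx 9.1183 \cdot 10^{6}$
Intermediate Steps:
$\left(\left(\frac{182}{834} - \frac{836}{-372}\right) + 3586\right) \left(2878 - 337\right) = \left(\left(182 \cdot \frac{1}{834} - - \frac{209}{93}\right) + 3586\right) 2541 = \left(\left(\frac{91}{417} + \frac{209}{93}\right) + 3586\right) 2541 = \left(\frac{10624}{4309} + 3586\right) 2541 = \frac{15462698}{4309} \cdot 2541 = \frac{39290715618}{4309}$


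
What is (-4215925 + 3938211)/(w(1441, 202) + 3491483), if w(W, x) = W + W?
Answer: -277714/3494365 ≈ -0.079475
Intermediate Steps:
w(W, x) = 2*W
(-4215925 + 3938211)/(w(1441, 202) + 3491483) = (-4215925 + 3938211)/(2*1441 + 3491483) = -277714/(2882 + 3491483) = -277714/3494365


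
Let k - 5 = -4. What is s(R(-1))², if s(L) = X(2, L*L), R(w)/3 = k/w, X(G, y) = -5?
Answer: 25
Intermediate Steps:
k = 1 (k = 5 - 4 = 1)
R(w) = 3/w (R(w) = 3*(1/w) = 3/w)
s(L) = -5
s(R(-1))² = (-5)² = 25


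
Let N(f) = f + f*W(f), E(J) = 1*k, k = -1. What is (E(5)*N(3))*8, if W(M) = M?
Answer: -96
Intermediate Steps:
E(J) = -1 (E(J) = 1*(-1) = -1)
N(f) = f + f² (N(f) = f + f*f = f + f²)
(E(5)*N(3))*8 = -3*(1 + 3)*8 = -3*4*8 = -1*12*8 = -12*8 = -96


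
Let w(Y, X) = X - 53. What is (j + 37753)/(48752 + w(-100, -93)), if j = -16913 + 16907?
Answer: 37747/48606 ≈ 0.77659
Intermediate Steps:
j = -6
w(Y, X) = -53 + X
(j + 37753)/(48752 + w(-100, -93)) = (-6 + 37753)/(48752 + (-53 - 93)) = 37747/(48752 - 146) = 37747/48606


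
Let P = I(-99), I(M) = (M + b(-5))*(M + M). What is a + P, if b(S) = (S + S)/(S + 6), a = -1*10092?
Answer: 11490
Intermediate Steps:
a = -10092
b(S) = 2*S/(6 + S) (b(S) = (2*S)/(6 + S) = 2*S/(6 + S))
I(M) = 2*M*(-10 + M) (I(M) = (M + 2*(-5)/(6 - 5))*(M + M) = (M + 2*(-5)/1)*(2*M) = (M + 2*(-5)*1)*(2*M) = (M - 10)*(2*M) = (-10 + M)*(2*M) = 2*M*(-10 + M))
P = 21582 (P = 2*(-99)*(-10 - 99) = 2*(-99)*(-109) = 21582)
a + P = -10092 + 21582 = 11490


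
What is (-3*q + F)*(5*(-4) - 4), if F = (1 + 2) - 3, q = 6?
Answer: 432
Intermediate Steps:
F = 0 (F = 3 - 3 = 0)
(-3*q + F)*(5*(-4) - 4) = (-3*6 + 0)*(5*(-4) - 4) = (-18 + 0)*(-20 - 4) = -18*(-24) = 432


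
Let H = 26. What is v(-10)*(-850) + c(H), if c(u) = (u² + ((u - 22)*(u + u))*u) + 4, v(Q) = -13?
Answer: 17138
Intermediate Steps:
c(u) = 4 + u² + 2*u²*(-22 + u) (c(u) = (u² + ((-22 + u)*(2*u))*u) + 4 = (u² + (2*u*(-22 + u))*u) + 4 = (u² + 2*u²*(-22 + u)) + 4 = 4 + u² + 2*u²*(-22 + u))
v(-10)*(-850) + c(H) = -13*(-850) + (4 - 43*26² + 2*26³) = 11050 + (4 - 43*676 + 2*17576) = 11050 + (4 - 29068 + 35152) = 11050 + 6088 = 17138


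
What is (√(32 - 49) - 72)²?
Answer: (72 - I*√17)² ≈ 5167.0 - 593.73*I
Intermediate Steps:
(√(32 - 49) - 72)² = (√(-17) - 72)² = (I*√17 - 72)² = (-72 + I*√17)²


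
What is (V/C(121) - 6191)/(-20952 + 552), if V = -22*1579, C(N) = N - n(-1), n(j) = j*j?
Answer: 388829/1224000 ≈ 0.31767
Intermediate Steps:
n(j) = j²
C(N) = -1 + N (C(N) = N - 1*(-1)² = N - 1*1 = N - 1 = -1 + N)
V = -34738
(V/C(121) - 6191)/(-20952 + 552) = (-34738/(-1 + 121) - 6191)/(-20952 + 552) = (-34738/120 - 6191)/(-20400) = (-34738*1/120 - 6191)*(-1/20400) = (-17369/60 - 6191)*(-1/20400) = -388829/60*(-1/20400) = 388829/1224000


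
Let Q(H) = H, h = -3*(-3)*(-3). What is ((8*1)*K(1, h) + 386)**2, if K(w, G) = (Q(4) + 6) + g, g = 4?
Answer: 248004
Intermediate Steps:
h = -27 (h = 9*(-3) = -27)
K(w, G) = 14 (K(w, G) = (4 + 6) + 4 = 10 + 4 = 14)
((8*1)*K(1, h) + 386)**2 = ((8*1)*14 + 386)**2 = (8*14 + 386)**2 = (112 + 386)**2 = 498**2 = 248004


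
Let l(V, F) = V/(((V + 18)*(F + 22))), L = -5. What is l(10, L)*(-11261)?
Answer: -56305/238 ≈ -236.58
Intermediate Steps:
l(V, F) = V/((18 + V)*(22 + F)) (l(V, F) = V/(((18 + V)*(22 + F))) = V*(1/((18 + V)*(22 + F))) = V/((18 + V)*(22 + F)))
l(10, L)*(-11261) = (10/(396 + 18*(-5) + 22*10 - 5*10))*(-11261) = (10/(396 - 90 + 220 - 50))*(-11261) = (10/476)*(-11261) = (10*(1/476))*(-11261) = (5/238)*(-11261) = -56305/238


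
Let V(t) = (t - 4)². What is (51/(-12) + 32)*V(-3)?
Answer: 5439/4 ≈ 1359.8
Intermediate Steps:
V(t) = (-4 + t)²
(51/(-12) + 32)*V(-3) = (51/(-12) + 32)*(-4 - 3)² = (51*(-1/12) + 32)*(-7)² = (-17/4 + 32)*49 = (111/4)*49 = 5439/4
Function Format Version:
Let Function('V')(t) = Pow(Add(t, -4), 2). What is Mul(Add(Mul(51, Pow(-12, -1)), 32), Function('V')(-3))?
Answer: Rational(5439, 4) ≈ 1359.8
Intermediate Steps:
Function('V')(t) = Pow(Add(-4, t), 2)
Mul(Add(Mul(51, Pow(-12, -1)), 32), Function('V')(-3)) = Mul(Add(Mul(51, Pow(-12, -1)), 32), Pow(Add(-4, -3), 2)) = Mul(Add(Mul(51, Rational(-1, 12)), 32), Pow(-7, 2)) = Mul(Add(Rational(-17, 4), 32), 49) = Mul(Rational(111, 4), 49) = Rational(5439, 4)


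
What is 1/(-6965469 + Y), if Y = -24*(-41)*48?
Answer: -1/6918237 ≈ -1.4455e-7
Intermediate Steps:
Y = 47232 (Y = 984*48 = 47232)
1/(-6965469 + Y) = 1/(-6965469 + 47232) = 1/(-6918237) = -1/6918237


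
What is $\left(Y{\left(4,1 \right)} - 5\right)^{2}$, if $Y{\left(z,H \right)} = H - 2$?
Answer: $36$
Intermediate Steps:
$Y{\left(z,H \right)} = -2 + H$
$\left(Y{\left(4,1 \right)} - 5\right)^{2} = \left(\left(-2 + 1\right) - 5\right)^{2} = \left(-1 - 5\right)^{2} = \left(-6\right)^{2} = 36$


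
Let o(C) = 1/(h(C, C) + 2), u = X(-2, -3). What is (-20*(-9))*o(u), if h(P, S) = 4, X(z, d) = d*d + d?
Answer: 30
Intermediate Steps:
X(z, d) = d + d**2 (X(z, d) = d**2 + d = d + d**2)
u = 6 (u = -3*(1 - 3) = -3*(-2) = 6)
o(C) = 1/6 (o(C) = 1/(4 + 2) = 1/6)
(-20*(-9))*o(u) = -20*(-9)*(1/6) = 180*(1/6) = 30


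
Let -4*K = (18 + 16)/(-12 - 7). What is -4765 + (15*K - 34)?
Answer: -182107/38 ≈ -4792.3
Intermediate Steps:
K = 17/38 (K = -(18 + 16)/(4*(-12 - 7)) = -17/(2*(-19)) = -17*(-1)/(2*19) = -1/4*(-34/19) = 17/38 ≈ 0.44737)
-4765 + (15*K - 34) = -4765 + (15*(17/38) - 34) = -4765 + (255/38 - 34) = -4765 - 1037/38 = -182107/38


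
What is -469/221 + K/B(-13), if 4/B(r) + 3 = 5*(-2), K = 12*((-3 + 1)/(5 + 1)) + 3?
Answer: 997/884 ≈ 1.1278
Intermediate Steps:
K = -1 (K = 12*(-2/6) + 3 = 12*(-2*⅙) + 3 = 12*(-⅓) + 3 = -4 + 3 = -1)
B(r) = -4/13 (B(r) = 4/(-3 + 5*(-2)) = 4/(-3 - 10) = 4/(-13) = 4*(-1/13) = -4/13)
-469/221 + K/B(-13) = -469/221 - 1/(-4/13) = -469*1/221 - 1*(-13/4) = -469/221 + 13/4 = 997/884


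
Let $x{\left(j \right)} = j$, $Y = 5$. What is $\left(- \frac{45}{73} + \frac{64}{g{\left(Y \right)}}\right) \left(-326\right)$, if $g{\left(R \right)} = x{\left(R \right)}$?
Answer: $- \frac{1449722}{365} \approx -3971.8$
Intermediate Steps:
$g{\left(R \right)} = R$
$\left(- \frac{45}{73} + \frac{64}{g{\left(Y \right)}}\right) \left(-326\right) = \left(- \frac{45}{73} + \frac{64}{5}\right) \left(-326\right) = \frac{4447}{365} \left(-326\right) = - \frac{1449722}{365}$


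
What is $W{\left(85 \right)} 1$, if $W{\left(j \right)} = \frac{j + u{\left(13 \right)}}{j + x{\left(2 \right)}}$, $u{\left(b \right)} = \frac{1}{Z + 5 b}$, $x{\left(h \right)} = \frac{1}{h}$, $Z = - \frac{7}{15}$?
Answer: $\frac{82295}{82764} \approx 0.99433$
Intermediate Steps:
$Z = - \frac{7}{15}$ ($Z = \left(-7\right) \frac{1}{15} = - \frac{7}{15} \approx -0.46667$)
$u{\left(b \right)} = \frac{1}{- \frac{7}{15} + 5 b}$
$W{\left(j \right)} = \frac{\frac{15}{968} + j}{\frac{1}{2} + j}$ ($W{\left(j \right)} = \frac{j + \frac{15}{-7 + 75 \cdot 13}}{j + \frac{1}{2}} = \frac{j + \frac{15}{-7 + 975}}{j + \frac{1}{2}} = \frac{j + \frac{15}{968}}{\frac{1}{2} + j} = \frac{\frac{15}{968} + j}{\frac{1}{2} + j}$)
$W{\left(85 \right)} 1 = \frac{15 + 968 \cdot 85}{484 \left(1 + 2 \cdot 85\right)} 1 = \frac{15 + 82280}{484 \left(1 + 170\right)} 1 = \frac{1}{484} \cdot \frac{1}{171} \cdot 82295 \cdot 1 = \frac{82295}{82764} \cdot 1 = \frac{82295}{82764}$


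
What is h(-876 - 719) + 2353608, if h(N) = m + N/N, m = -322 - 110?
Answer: 2353177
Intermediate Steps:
m = -432
h(N) = -431 (h(N) = -432 + N/N = -432 + 1 = -431)
h(-876 - 719) + 2353608 = -431 + 2353608 = 2353177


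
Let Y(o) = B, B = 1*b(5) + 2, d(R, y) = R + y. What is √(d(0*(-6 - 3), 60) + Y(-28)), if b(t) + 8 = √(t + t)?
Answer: √(54 + √10) ≈ 7.5606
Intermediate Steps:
b(t) = -8 + √2*√t (b(t) = -8 + √(t + t) = -8 + √(2*t) = -8 + √2*√t)
B = -6 + √10 (B = 1*(-8 + √2*√5) + 2 = 1*(-8 + √10) + 2 = (-8 + √10) + 2 = -6 + √10 ≈ -2.8377)
Y(o) = -6 + √10
√(d(0*(-6 - 3), 60) + Y(-28)) = √((0*(-6 - 3) + 60) + (-6 + √10)) = √((0*(-9) + 60) + (-6 + √10)) = √((0 + 60) + (-6 + √10)) = √(60 + (-6 + √10)) = √(54 + √10)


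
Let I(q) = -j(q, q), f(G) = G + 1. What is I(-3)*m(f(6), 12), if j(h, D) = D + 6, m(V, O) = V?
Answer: -21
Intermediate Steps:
f(G) = 1 + G
j(h, D) = 6 + D
I(q) = -6 - q (I(q) = -(6 + q) = -6 - q)
I(-3)*m(f(6), 12) = (-6 - 1*(-3))*(1 + 6) = (-6 + 3)*7 = -3*7 = -21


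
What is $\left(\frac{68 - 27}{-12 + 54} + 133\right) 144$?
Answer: $\frac{135048}{7} \approx 19293.0$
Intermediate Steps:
$\left(\frac{68 - 27}{-12 + 54} + 133\right) 144 = \left(\frac{41}{42} + 133\right) 144 = \frac{5627}{42} \cdot 144 = \frac{135048}{7}$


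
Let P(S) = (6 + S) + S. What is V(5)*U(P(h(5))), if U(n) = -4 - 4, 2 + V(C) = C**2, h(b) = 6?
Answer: -184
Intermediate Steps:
P(S) = 6 + 2*S
V(C) = -2 + C**2
U(n) = -8
V(5)*U(P(h(5))) = (-2 + 5**2)*(-8) = (-2 + 25)*(-8) = 23*(-8) = -184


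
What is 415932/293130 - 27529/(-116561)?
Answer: 9425170937/5694587655 ≈ 1.6551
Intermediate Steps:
415932/293130 - 27529/(-116561) = 415932*(1/293130) - 27529*(-1/116561) = 69322/48855 + 27529/116561 = 9425170937/5694587655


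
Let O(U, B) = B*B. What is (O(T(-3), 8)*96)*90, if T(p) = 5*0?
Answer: 552960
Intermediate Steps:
T(p) = 0
O(U, B) = B**2
(O(T(-3), 8)*96)*90 = (8**2*96)*90 = (64*96)*90 = 6144*90 = 552960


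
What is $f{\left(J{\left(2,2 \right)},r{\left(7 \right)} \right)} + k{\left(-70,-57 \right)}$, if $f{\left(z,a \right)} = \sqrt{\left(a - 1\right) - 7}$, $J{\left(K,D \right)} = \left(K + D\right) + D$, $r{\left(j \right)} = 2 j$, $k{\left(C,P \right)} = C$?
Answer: $-70 + \sqrt{6} \approx -67.551$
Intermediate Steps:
$J{\left(K,D \right)} = K + 2 D$ ($J{\left(K,D \right)} = \left(D + K\right) + D = K + 2 D$)
$f{\left(z,a \right)} = \sqrt{-8 + a}$ ($f{\left(z,a \right)} = \sqrt{\left(-1 + a\right) - 7} = \sqrt{-8 + a}$)
$f{\left(J{\left(2,2 \right)},r{\left(7 \right)} \right)} + k{\left(-70,-57 \right)} = \sqrt{-8 + 2 \cdot 7} - 70 = \sqrt{-8 + 14} - 70 = \sqrt{6} - 70 = -70 + \sqrt{6}$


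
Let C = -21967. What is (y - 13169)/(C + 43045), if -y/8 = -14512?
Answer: 34309/7026 ≈ 4.8831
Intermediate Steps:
y = 116096 (y = -8*(-14512) = 116096)
(y - 13169)/(C + 43045) = (116096 - 13169)/(-21967 + 43045) = 102927/21078 = 102927*(1/21078) = 34309/7026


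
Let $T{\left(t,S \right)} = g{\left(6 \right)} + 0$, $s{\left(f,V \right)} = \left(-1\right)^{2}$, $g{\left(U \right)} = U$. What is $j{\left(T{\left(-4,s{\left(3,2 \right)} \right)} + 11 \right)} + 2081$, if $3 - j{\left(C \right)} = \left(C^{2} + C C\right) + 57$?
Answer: $1449$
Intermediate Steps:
$s{\left(f,V \right)} = 1$
$T{\left(t,S \right)} = 6$ ($T{\left(t,S \right)} = 6 + 0 = 6$)
$j{\left(C \right)} = -54 - 2 C^{2}$ ($j{\left(C \right)} = 3 - \left(\left(C^{2} + C C\right) + 57\right) = 3 - \left(\left(C^{2} + C^{2}\right) + 57\right) = 3 - \left(2 C^{2} + 57\right) = 3 - \left(57 + 2 C^{2}\right) = -54 - 2 C^{2}$)
$j{\left(T{\left(-4,s{\left(3,2 \right)} \right)} + 11 \right)} + 2081 = \left(-54 - 2 \left(6 + 11\right)^{2}\right) + 2081 = \left(-54 - 2 \cdot 17^{2}\right) + 2081 = \left(-54 - 578\right) + 2081 = -632 + 2081 = 1449$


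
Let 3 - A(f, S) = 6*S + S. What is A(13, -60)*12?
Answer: 5076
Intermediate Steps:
A(f, S) = 3 - 7*S (A(f, S) = 3 - (6*S + S) = 3 - 7*S)
A(13, -60)*12 = (3 - 7*(-60))*12 = (3 + 420)*12 = 423*12 = 5076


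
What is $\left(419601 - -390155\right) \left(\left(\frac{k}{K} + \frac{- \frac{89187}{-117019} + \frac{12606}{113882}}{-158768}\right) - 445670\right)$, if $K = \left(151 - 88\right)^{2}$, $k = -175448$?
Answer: $- \frac{1932947828506077823977119573}{5355616645321677} \approx -3.6092 \cdot 10^{11}$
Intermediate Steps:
$K = 3969$ ($K = 63^{2} = 3969$)
$\left(419601 - -390155\right) \left(\left(\frac{k}{K} + \frac{- \frac{89187}{-117019} + \frac{12606}{113882}}{-158768}\right) - 445670\right) = \left(419601 - -390155\right) \left(\left(- \frac{175448}{3969} + \frac{- \frac{89187}{-117019} + \frac{12606}{113882}}{-158768}\right) - 445670\right) = \left(419601 + 390155\right) \left(\left(\left(-175448\right) \frac{1}{3969} + \left(\left(-89187\right) \left(- \frac{1}{117019}\right) + 12606 \cdot \frac{1}{113882}\right) \left(- \frac{1}{158768}\right)\right) - 445670\right) = 809756 \left(\left(- \frac{25064}{567} + \left(\frac{12741}{16717} + \frac{6303}{56941}\right) \left(- \frac{1}{158768}\right)\right) - 445670\right) = 809756 \left(\left(- \frac{25064}{567} + \frac{830852532}{951882697} \left(- \frac{1}{158768}\right)\right) - 445670\right) = 809756 \left(\left(- \frac{25064}{567} - \frac{207713133}{37782128009324}\right) - 445670\right) = 809756 \left(- \frac{946971374199043147}{21422466581286708} - 445670\right) = 809756 \left(- \frac{9548297652656246197507}{21422466581286708}\right) = - \frac{1932947828506077823977119573}{5355616645321677}$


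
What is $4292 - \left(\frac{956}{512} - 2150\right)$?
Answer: $\frac{824337}{128} \approx 6440.1$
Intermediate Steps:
$4292 - \left(\frac{956}{512} - 2150\right) = 4292 - \left(956 \cdot \frac{1}{512} - 2150\right) = 4292 - \left(\frac{239}{128} - 2150\right) = 4292 - - \frac{274961}{128} = 4292 + \frac{274961}{128} = \frac{824337}{128}$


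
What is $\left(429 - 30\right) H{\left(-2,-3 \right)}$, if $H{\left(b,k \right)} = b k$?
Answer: $2394$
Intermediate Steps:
$\left(429 - 30\right) H{\left(-2,-3 \right)} = \left(429 - 30\right) \left(\left(-2\right) \left(-3\right)\right) = \left(429 - 30\right) 6 = 399 \cdot 6 = 2394$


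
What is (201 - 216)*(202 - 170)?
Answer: -480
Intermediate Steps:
(201 - 216)*(202 - 170) = -15*32 = -480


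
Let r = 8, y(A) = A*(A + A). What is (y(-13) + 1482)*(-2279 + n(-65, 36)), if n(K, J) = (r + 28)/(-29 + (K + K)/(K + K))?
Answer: -4150120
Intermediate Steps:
y(A) = 2*A² (y(A) = A*(2*A) = 2*A²)
n(K, J) = -9/7 (n(K, J) = (8 + 28)/(-29 + (K + K)/(K + K)) = 36/(-29 + (2*K)/((2*K))) = 36/(-29 + (2*K)*(1/(2*K))) = 36/(-29 + 1) = 36/(-28) = 36*(-1/28) = -9/7)
(y(-13) + 1482)*(-2279 + n(-65, 36)) = (2*(-13)² + 1482)*(-2279 - 9/7) = (2*169 + 1482)*(-15962/7) = (338 + 1482)*(-15962/7) = 1820*(-15962/7) = -4150120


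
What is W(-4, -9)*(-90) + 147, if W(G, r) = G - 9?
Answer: 1317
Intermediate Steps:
W(G, r) = -9 + G
W(-4, -9)*(-90) + 147 = (-9 - 4)*(-90) + 147 = -13*(-90) + 147 = 1170 + 147 = 1317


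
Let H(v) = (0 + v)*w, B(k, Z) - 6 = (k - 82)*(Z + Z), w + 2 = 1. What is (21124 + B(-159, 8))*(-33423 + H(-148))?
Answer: -574792350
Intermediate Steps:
w = -1 (w = -2 + 1 = -1)
B(k, Z) = 6 + 2*Z*(-82 + k) (B(k, Z) = 6 + (k - 82)*(Z + Z) = 6 + (-82 + k)*(2*Z) = 6 + 2*Z*(-82 + k))
H(v) = -v (H(v) = (0 + v)*(-1) = v*(-1) = -v)
(21124 + B(-159, 8))*(-33423 + H(-148)) = (21124 + (6 - 164*8 + 2*8*(-159)))*(-33423 - 1*(-148)) = (21124 + (6 - 1312 - 2544))*(-33423 + 148) = (21124 - 3850)*(-33275) = 17274*(-33275) = -574792350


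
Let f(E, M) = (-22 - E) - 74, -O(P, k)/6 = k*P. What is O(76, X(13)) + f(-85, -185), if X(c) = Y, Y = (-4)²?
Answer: -7307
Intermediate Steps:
Y = 16
X(c) = 16
O(P, k) = -6*P*k (O(P, k) = -6*k*P = -6*P*k)
f(E, M) = -96 - E
O(76, X(13)) + f(-85, -185) = -6*76*16 + (-96 - 1*(-85)) = -7296 + (-96 + 85) = -7296 - 11 = -7307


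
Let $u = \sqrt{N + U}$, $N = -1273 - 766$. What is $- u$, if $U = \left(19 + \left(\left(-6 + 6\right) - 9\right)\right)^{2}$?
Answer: $- i \sqrt{1939} \approx - 44.034 i$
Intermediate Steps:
$N = -2039$ ($N = -1273 - 766 = -2039$)
$U = 100$ ($U = \left(19 + \left(0 - 9\right)\right)^{2} = \left(19 - 9\right)^{2} = 10^{2} = 100$)
$u = i \sqrt{1939}$ ($u = \sqrt{-2039 + 100} = \sqrt{-1939} = i \sqrt{1939} \approx 44.034 i$)
$- u = - i \sqrt{1939}$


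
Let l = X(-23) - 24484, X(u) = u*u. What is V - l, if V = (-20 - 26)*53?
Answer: 21517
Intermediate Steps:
X(u) = u**2
V = -2438 (V = -46*53 = -2438)
l = -23955 (l = (-23)**2 - 24484 = 529 - 24484 = -23955)
V - l = -2438 - 1*(-23955) = -2438 + 23955 = 21517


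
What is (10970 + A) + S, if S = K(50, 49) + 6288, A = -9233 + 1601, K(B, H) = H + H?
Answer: 9724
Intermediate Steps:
K(B, H) = 2*H
A = -7632
S = 6386 (S = 2*49 + 6288 = 98 + 6288 = 6386)
(10970 + A) + S = (10970 - 7632) + 6386 = 3338 + 6386 = 9724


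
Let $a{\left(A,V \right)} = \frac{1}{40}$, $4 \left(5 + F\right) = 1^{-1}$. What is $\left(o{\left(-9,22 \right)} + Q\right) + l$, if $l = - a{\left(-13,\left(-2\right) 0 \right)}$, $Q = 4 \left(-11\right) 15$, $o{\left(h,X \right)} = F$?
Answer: $- \frac{26591}{40} \approx -664.78$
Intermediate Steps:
$F = - \frac{19}{4}$ ($F = -5 + \frac{1}{4 \cdot 1} = -5 + \frac{1}{4} \cdot 1 = -5 + \frac{1}{4} = - \frac{19}{4} \approx -4.75$)
$o{\left(h,X \right)} = - \frac{19}{4}$
$Q = -660$ ($Q = \left(-44\right) 15 = -660$)
$a{\left(A,V \right)} = \frac{1}{40}$
$l = - \frac{1}{40}$ ($l = \left(-1\right) \frac{1}{40} = - \frac{1}{40} \approx -0.025$)
$\left(o{\left(-9,22 \right)} + Q\right) + l = \left(- \frac{19}{4} - 660\right) - \frac{1}{40} = - \frac{2659}{4} - \frac{1}{40} = - \frac{26591}{40}$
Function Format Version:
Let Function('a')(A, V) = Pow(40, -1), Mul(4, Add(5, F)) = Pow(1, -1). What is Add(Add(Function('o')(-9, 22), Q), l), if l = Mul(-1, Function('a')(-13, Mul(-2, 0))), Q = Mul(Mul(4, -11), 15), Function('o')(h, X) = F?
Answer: Rational(-26591, 40) ≈ -664.78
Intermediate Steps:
F = Rational(-19, 4) (F = Add(-5, Mul(Rational(1, 4), Pow(1, -1))) = Add(-5, Mul(Rational(1, 4), 1)) = Add(-5, Rational(1, 4)) = Rational(-19, 4) ≈ -4.7500)
Function('o')(h, X) = Rational(-19, 4)
Q = -660 (Q = Mul(-44, 15) = -660)
Function('a')(A, V) = Rational(1, 40)
l = Rational(-1, 40) (l = Mul(-1, Rational(1, 40)) = Rational(-1, 40) ≈ -0.025000)
Add(Add(Function('o')(-9, 22), Q), l) = Add(Add(Rational(-19, 4), -660), Rational(-1, 40)) = Add(Rational(-2659, 4), Rational(-1, 40)) = Rational(-26591, 40)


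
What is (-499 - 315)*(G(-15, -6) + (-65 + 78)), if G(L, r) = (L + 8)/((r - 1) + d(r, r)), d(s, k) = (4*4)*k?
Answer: -1095644/103 ≈ -10637.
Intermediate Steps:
d(s, k) = 16*k
G(L, r) = (8 + L)/(-1 + 17*r) (G(L, r) = (L + 8)/((r - 1) + 16*r) = (8 + L)/((-1 + r) + 16*r) = (8 + L)/(-1 + 17*r))
(-499 - 315)*(G(-15, -6) + (-65 + 78)) = (-499 - 315)*((8 - 15)/(-1 + 17*(-6)) + (-65 + 78)) = -814*(-7/(-1 - 102) + 13) = -814*(-7/(-103) + 13) = -814*(-1/103*(-7) + 13) = -814*(7/103 + 13) = -814*1346/103 = -1095644/103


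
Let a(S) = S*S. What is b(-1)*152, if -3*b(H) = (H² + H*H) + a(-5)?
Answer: -1368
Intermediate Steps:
a(S) = S²
b(H) = -25/3 - 2*H²/3 (b(H) = -((H² + H*H) + (-5)²)/3 = -((H² + H²) + 25)/3 = -(2*H² + 25)/3 = -(25 + 2*H²)/3 = -25/3 - 2*H²/3)
b(-1)*152 = (-25/3 - ⅔*(-1)²)*152 = (-25/3 - ⅔*1)*152 = (-25/3 - ⅔)*152 = -9*152 = -1368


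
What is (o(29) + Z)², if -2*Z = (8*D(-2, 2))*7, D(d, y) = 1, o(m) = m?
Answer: 1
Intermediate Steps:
Z = -28 (Z = -8*1*7/2 = -4*7 = -½*56 = -28)
(o(29) + Z)² = (29 - 28)² = 1² = 1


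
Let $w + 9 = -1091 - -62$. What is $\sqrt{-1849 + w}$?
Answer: $i \sqrt{2887} \approx 53.731 i$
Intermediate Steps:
$w = -1038$ ($w = -9 - 1029 = -1038$)
$\sqrt{-1849 + w} = \sqrt{-1849 - 1038} = \sqrt{-2887} = i \sqrt{2887}$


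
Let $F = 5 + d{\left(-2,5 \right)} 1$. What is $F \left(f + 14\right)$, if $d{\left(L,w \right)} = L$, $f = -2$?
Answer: $36$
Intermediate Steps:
$F = 3$ ($F = 5 - 2 = 3$)
$F \left(f + 14\right) = 3 \left(-2 + 14\right) = 3 \cdot 12 = 36$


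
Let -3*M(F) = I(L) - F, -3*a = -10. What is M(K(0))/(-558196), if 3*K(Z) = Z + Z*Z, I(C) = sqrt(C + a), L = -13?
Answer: I*sqrt(87)/5023764 ≈ 1.8567e-6*I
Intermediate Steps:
a = 10/3 (a = -1/3*(-10) = 10/3 ≈ 3.3333)
I(C) = sqrt(10/3 + C) (I(C) = sqrt(C + 10/3) = sqrt(10/3 + C))
K(Z) = Z/3 + Z**2/3 (K(Z) = (Z + Z*Z)/3 = (Z + Z**2)/3 = Z/3 + Z**2/3)
M(F) = F/3 - I*sqrt(87)/9 (M(F) = -(sqrt(30 + 9*(-13))/3 - F)/3 = -(sqrt(30 - 117)/3 - F)/3 = -(sqrt(-87)/3 - F)/3 = -((I*sqrt(87))/3 - F)/3 = -(I*sqrt(87)/3 - F)/3 = -(-F + I*sqrt(87)/3)/3 = F/3 - I*sqrt(87)/9)
M(K(0))/(-558196) = (((1/3)*0*(1 + 0))/3 - I*sqrt(87)/9)/(-558196) = (((1/3)*0*1)/3 - I*sqrt(87)/9)*(-1/558196) = ((1/3)*0 - I*sqrt(87)/9)*(-1/558196) = (0 - I*sqrt(87)/9)*(-1/558196) = -I*sqrt(87)/9*(-1/558196) = I*sqrt(87)/5023764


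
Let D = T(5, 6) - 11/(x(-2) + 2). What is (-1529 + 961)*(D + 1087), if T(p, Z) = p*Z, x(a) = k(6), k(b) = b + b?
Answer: -4438068/7 ≈ -6.3401e+5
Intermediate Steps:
k(b) = 2*b
x(a) = 12 (x(a) = 2*6 = 12)
T(p, Z) = Z*p
D = 409/14 (D = 6*5 - 11/(12 + 2) = 30 - 11/14 = 409/14 ≈ 29.214)
(-1529 + 961)*(D + 1087) = (-1529 + 961)*(409/14 + 1087) = -568*15627/14 = -4438068/7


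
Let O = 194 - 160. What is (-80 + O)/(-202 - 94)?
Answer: 23/148 ≈ 0.15541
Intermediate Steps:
O = 34
(-80 + O)/(-202 - 94) = (-80 + 34)/(-202 - 94) = -46/(-296) = -46*(-1/296) = 23/148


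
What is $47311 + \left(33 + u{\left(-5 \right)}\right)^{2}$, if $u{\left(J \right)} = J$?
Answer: $48095$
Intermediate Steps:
$47311 + \left(33 + u{\left(-5 \right)}\right)^{2} = 47311 + \left(33 - 5\right)^{2} = 47311 + 28^{2} = 47311 + 784 = 48095$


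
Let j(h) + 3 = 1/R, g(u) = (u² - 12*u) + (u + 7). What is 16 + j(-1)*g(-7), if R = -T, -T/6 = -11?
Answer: -25411/66 ≈ -385.02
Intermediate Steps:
T = 66 (T = -6*(-11) = 66)
g(u) = 7 + u² - 11*u (g(u) = (u² - 12*u) + (7 + u) = 7 + u² - 11*u)
R = -66 (R = -1*66 = -66)
j(h) = -199/66 (j(h) = -3 + 1/(-66) = -3 - 1/66 = -199/66)
16 + j(-1)*g(-7) = 16 - 199*(7 + (-7)² - 11*(-7))/66 = 16 - 199*(7 + 49 + 77)/66 = 16 - 199/66*133 = 16 - 26467/66 = -25411/66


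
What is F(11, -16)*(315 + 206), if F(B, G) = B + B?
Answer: 11462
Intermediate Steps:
F(B, G) = 2*B
F(11, -16)*(315 + 206) = (2*11)*(315 + 206) = 22*521 = 11462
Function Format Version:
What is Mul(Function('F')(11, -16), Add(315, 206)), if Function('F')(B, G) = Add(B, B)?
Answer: 11462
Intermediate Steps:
Function('F')(B, G) = Mul(2, B)
Mul(Function('F')(11, -16), Add(315, 206)) = Mul(Mul(2, 11), Add(315, 206)) = Mul(22, 521) = 11462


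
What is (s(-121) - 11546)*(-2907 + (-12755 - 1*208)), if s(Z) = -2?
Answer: 183266760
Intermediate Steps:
(s(-121) - 11546)*(-2907 + (-12755 - 1*208)) = (-2 - 11546)*(-2907 + (-12755 - 1*208)) = -11548*(-2907 + (-12755 - 208)) = -11548*(-2907 - 12963) = -11548*(-15870) = 183266760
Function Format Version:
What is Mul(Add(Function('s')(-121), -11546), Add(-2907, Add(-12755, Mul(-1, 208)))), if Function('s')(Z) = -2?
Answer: 183266760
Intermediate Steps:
Mul(Add(Function('s')(-121), -11546), Add(-2907, Add(-12755, Mul(-1, 208)))) = Mul(Add(-2, -11546), Add(-2907, Add(-12755, Mul(-1, 208)))) = Mul(-11548, Add(-2907, Add(-12755, -208))) = Mul(-11548, Add(-2907, -12963)) = Mul(-11548, -15870) = 183266760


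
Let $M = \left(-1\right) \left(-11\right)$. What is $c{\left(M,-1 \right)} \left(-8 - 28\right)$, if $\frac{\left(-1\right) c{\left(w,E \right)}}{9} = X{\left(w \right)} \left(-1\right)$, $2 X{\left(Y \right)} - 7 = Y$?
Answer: $-2916$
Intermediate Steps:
$X{\left(Y \right)} = \frac{7}{2} + \frac{Y}{2}$
$M = 11$
$c{\left(w,E \right)} = \frac{63}{2} + \frac{9 w}{2}$ ($c{\left(w,E \right)} = - 9 \left(\frac{7}{2} + \frac{w}{2}\right) \left(-1\right) = - 9 \left(- \frac{7}{2} - \frac{w}{2}\right) = \frac{63}{2} + \frac{9 w}{2}$)
$c{\left(M,-1 \right)} \left(-8 - 28\right) = \left(\frac{63}{2} + \frac{9}{2} \cdot 11\right) \left(-8 - 28\right) = \left(\frac{63}{2} + \frac{99}{2}\right) \left(-36\right) = 81 \left(-36\right) = -2916$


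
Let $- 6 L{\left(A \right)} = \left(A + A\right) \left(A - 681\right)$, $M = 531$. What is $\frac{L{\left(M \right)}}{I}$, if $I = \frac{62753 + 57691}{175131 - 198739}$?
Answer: $- \frac{52232700}{10037} \approx -5204.0$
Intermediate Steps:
$I = - \frac{30111}{5902}$ ($I = \frac{120444}{-23608} = 120444 \left(- \frac{1}{23608}\right) = - \frac{30111}{5902} \approx -5.1018$)
$L{\left(A \right)} = - \frac{A \left(-681 + A\right)}{3}$ ($L{\left(A \right)} = - \frac{\left(A + A\right) \left(A - 681\right)}{6} = - \frac{2 A \left(-681 + A\right)}{6} = - \frac{A \left(-681 + A\right)}{3}$)
$\frac{L{\left(M \right)}}{I} = \frac{\frac{1}{3} \cdot 531 \left(681 - 531\right)}{- \frac{30111}{5902}} = \frac{1}{3} \cdot 531 \left(681 - 531\right) \left(- \frac{5902}{30111}\right) = \frac{1}{3} \cdot 531 \cdot 150 \left(- \frac{5902}{30111}\right) = 26550 \left(- \frac{5902}{30111}\right) = - \frac{52232700}{10037}$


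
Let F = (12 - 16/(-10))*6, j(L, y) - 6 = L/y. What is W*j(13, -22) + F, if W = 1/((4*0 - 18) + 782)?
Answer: 6858259/84040 ≈ 81.607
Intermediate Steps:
j(L, y) = 6 + L/y
W = 1/764 (W = 1/((0 - 18) + 782) = 1/(-18 + 782) = 1/764 ≈ 0.0013089)
F = 408/5 (F = (12 - 16*(-1/10))*6 = (12 + 8/5)*6 = (68/5)*6 = 408/5 ≈ 81.600)
W*j(13, -22) + F = (6 + 13/(-22))/764 + 408/5 = (6 + 13*(-1/22))/764 + 408/5 = (6 - 13/22)/764 + 408/5 = (1/764)*(119/22) + 408/5 = 119/16808 + 408/5 = 6858259/84040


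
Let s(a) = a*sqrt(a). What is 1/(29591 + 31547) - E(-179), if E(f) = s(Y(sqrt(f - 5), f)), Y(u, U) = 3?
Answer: 1/61138 - 3*sqrt(3) ≈ -5.1961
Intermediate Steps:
s(a) = a**(3/2)
E(f) = 3*sqrt(3) (E(f) = 3**(3/2) = 3*sqrt(3))
1/(29591 + 31547) - E(-179) = 1/(29591 + 31547) - 3*sqrt(3) = 1/61138 - 3*sqrt(3)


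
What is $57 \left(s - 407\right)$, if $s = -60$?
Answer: $-26619$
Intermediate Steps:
$57 \left(s - 407\right) = 57 \left(-60 - 407\right) = 57 \left(-467\right) = -26619$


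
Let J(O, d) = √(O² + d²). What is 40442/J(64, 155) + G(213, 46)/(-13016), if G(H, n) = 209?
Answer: -209/13016 + 40442*√28121/28121 ≈ 241.15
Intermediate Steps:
40442/J(64, 155) + G(213, 46)/(-13016) = 40442/(√(64² + 155²)) + 209/(-13016) = 40442/(√(4096 + 24025)) + 209*(-1/13016) = 40442/(√28121) - 209/13016 = 40442*(√28121/28121) - 209/13016 = 40442*√28121/28121 - 209/13016 = -209/13016 + 40442*√28121/28121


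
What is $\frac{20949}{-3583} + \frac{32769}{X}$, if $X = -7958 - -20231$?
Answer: $- \frac{46565250}{14658053} \approx -3.1768$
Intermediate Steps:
$X = 12273$ ($X = -7958 + 20231 = 12273$)
$\frac{20949}{-3583} + \frac{32769}{X} = \frac{20949}{-3583} + \frac{32769}{12273} = 20949 \left(- \frac{1}{3583}\right) + 32769 \cdot \frac{1}{12273} = - \frac{20949}{3583} + \frac{10923}{4091} = - \frac{46565250}{14658053}$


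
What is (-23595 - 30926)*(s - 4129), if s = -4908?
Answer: 492706277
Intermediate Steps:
(-23595 - 30926)*(s - 4129) = (-23595 - 30926)*(-4908 - 4129) = -54521*(-9037) = 492706277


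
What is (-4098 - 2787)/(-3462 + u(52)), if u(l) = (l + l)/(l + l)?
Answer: 6885/3461 ≈ 1.9893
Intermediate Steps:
u(l) = 1 (u(l) = (2*l)/((2*l)) = (2*l)*(1/(2*l)) = 1)
(-4098 - 2787)/(-3462 + u(52)) = (-4098 - 2787)/(-3462 + 1) = -6885/(-3461) = -6885*(-1/3461) = 6885/3461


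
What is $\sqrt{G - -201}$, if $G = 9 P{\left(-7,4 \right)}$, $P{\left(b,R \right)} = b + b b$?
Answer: $\sqrt{579} \approx 24.062$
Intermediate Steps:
$P{\left(b,R \right)} = b + b^{2}$
$G = 378$ ($G = 9 \left(- 7 \left(1 - 7\right)\right) = 9 \left(\left(-7\right) \left(-6\right)\right) = 9 \cdot 42 = 378$)
$\sqrt{G - -201} = \sqrt{378 - -201} = \sqrt{378 + \left(-51 + 252\right)} = \sqrt{378 + 201} = \sqrt{579}$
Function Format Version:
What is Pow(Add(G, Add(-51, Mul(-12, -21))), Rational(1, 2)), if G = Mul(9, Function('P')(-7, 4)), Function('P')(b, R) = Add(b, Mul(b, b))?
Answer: Pow(579, Rational(1, 2)) ≈ 24.062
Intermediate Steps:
Function('P')(b, R) = Add(b, Pow(b, 2))
G = 378 (G = Mul(9, Mul(-7, Add(1, -7))) = Mul(9, Mul(-7, -6)) = Mul(9, 42) = 378)
Pow(Add(G, Add(-51, Mul(-12, -21))), Rational(1, 2)) = Pow(Add(378, Add(-51, Mul(-12, -21))), Rational(1, 2)) = Pow(Add(378, Add(-51, 252)), Rational(1, 2)) = Pow(Add(378, 201), Rational(1, 2)) = Pow(579, Rational(1, 2))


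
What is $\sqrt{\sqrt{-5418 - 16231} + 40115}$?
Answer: $\sqrt{40115 + i \sqrt{21649}} \approx 200.29 + 0.3673 i$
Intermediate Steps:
$\sqrt{\sqrt{-5418 - 16231} + 40115} = \sqrt{\sqrt{-21649} + 40115} = \sqrt{i \sqrt{21649} + 40115} = \sqrt{40115 + i \sqrt{21649}}$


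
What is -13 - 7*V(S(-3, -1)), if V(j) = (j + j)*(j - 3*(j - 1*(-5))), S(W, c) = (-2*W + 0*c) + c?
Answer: 1737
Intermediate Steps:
S(W, c) = c - 2*W (S(W, c) = (-2*W + 0) + c = -2*W + c = c - 2*W)
V(j) = 2*j*(-15 - 2*j) (V(j) = (2*j)*(j - 3*(j + 5)) = (2*j)*(j - 3*(5 + j)) = (2*j)*(j + (-15 - 3*j)) = (2*j)*(-15 - 2*j) = 2*j*(-15 - 2*j))
-13 - 7*V(S(-3, -1)) = -13 - (-14)*(-1 - 2*(-3))*(15 + 2*(-1 - 2*(-3))) = -13 - (-14)*(-1 + 6)*(15 + 2*(-1 + 6)) = -13 - (-14)*5*(15 + 2*5) = -13 - (-14)*5*(15 + 10) = -13 - (-14)*5*25 = -13 - 7*(-250) = -13 + 1750 = 1737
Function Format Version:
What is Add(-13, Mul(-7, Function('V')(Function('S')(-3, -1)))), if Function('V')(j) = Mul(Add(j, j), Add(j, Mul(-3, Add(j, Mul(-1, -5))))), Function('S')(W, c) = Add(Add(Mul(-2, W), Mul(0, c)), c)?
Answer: 1737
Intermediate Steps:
Function('S')(W, c) = Add(c, Mul(-2, W)) (Function('S')(W, c) = Add(Add(Mul(-2, W), 0), c) = Add(Mul(-2, W), c) = Add(c, Mul(-2, W)))
Function('V')(j) = Mul(2, j, Add(-15, Mul(-2, j))) (Function('V')(j) = Mul(Mul(2, j), Add(j, Mul(-3, Add(j, 5)))) = Mul(Mul(2, j), Add(j, Mul(-3, Add(5, j)))) = Mul(Mul(2, j), Add(j, Add(-15, Mul(-3, j)))) = Mul(Mul(2, j), Add(-15, Mul(-2, j))) = Mul(2, j, Add(-15, Mul(-2, j))))
Add(-13, Mul(-7, Function('V')(Function('S')(-3, -1)))) = Add(-13, Mul(-7, Mul(-2, Add(-1, Mul(-2, -3)), Add(15, Mul(2, Add(-1, Mul(-2, -3))))))) = Add(-13, Mul(-7, Mul(-2, Add(-1, 6), Add(15, Mul(2, Add(-1, 6)))))) = Add(-13, Mul(-7, Mul(-2, 5, Add(15, Mul(2, 5))))) = Add(-13, Mul(-7, Mul(-2, 5, Add(15, 10)))) = Add(-13, Mul(-7, Mul(-2, 5, 25))) = Add(-13, Mul(-7, -250)) = Add(-13, 1750) = 1737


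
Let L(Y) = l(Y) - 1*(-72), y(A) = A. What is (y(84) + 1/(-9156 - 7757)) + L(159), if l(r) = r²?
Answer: 430215980/16913 ≈ 25437.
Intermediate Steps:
L(Y) = 72 + Y² (L(Y) = Y² - 1*(-72) = Y² + 72 = 72 + Y²)
(y(84) + 1/(-9156 - 7757)) + L(159) = (84 + 1/(-9156 - 7757)) + (72 + 159²) = (84 + 1/(-16913)) + (72 + 25281) = (84 - 1/16913) + 25353 = 1420691/16913 + 25353 = 430215980/16913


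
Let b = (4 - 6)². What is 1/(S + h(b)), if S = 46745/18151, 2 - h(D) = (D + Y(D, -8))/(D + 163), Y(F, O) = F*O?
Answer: 3031217/14377077 ≈ 0.21084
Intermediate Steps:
b = 4 (b = (-2)² = 4)
h(D) = 2 + 7*D/(163 + D) (h(D) = 2 - (D + D*(-8))/(D + 163) = 2 - (D - 8*D)/(163 + D) = 2 - (-7*D)/(163 + D) = 2 - (-7)*D/(163 + D) = 2 + 7*D/(163 + D))
S = 46745/18151 (S = 46745*(1/18151) = 46745/18151 ≈ 2.5753)
1/(S + h(b)) = 1/(46745/18151 + (326 + 9*4)/(163 + 4)) = 1/(46745/18151 + (326 + 36)/167) = 1/(46745/18151 + (1/167)*362) = 1/(46745/18151 + 362/167) = 1/(14377077/3031217) = 3031217/14377077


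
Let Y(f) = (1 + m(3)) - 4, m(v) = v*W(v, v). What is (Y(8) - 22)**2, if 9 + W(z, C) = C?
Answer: 1849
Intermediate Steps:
W(z, C) = -9 + C
m(v) = v*(-9 + v)
Y(f) = -21 (Y(f) = (1 + 3*(-9 + 3)) - 4 = (1 + 3*(-6)) - 4 = (1 - 18) - 4 = -17 - 4 = -21)
(Y(8) - 22)**2 = (-21 - 22)**2 = (-43)**2 = 1849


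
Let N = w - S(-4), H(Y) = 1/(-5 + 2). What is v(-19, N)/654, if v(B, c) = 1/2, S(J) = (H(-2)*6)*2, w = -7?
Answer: 1/1308 ≈ 0.00076453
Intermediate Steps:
H(Y) = -⅓ (H(Y) = 1/(-3) = -⅓)
S(J) = -4 (S(J) = -⅓*6*2 = -2*2 = -4)
N = -3 (N = -7 - 1*(-4) = -7 + 4 = -3)
v(B, c) = ½
v(-19, N)/654 = (½)/654 = (½)*(1/654) = 1/1308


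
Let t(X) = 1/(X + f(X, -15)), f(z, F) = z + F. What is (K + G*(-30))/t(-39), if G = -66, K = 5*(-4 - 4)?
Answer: -180420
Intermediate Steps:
K = -40 (K = 5*(-8) = -40)
f(z, F) = F + z
t(X) = 1/(-15 + 2*X) (t(X) = 1/(X + (-15 + X)) = 1/(-15 + 2*X))
(K + G*(-30))/t(-39) = (-40 - 66*(-30))/(1/(-15 + 2*(-39))) = (-40 + 1980)/(1/(-15 - 78)) = 1940/(1/(-93)) = 1940/(-1/93) = 1940*(-93) = -180420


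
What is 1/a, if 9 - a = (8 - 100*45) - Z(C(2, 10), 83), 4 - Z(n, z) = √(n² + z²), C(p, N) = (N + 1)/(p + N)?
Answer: 38160/171852439 + 12*√3433/171852439 ≈ 0.00022614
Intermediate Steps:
C(p, N) = (1 + N)/(N + p)
Z(n, z) = 4 - √(n² + z²)
a = 4505 - 17*√3433/12 (a = 9 - ((8 - 100*45) - (4 - √(((1 + 10)/(10 + 2))² + 83²))) = 9 - ((8 - 4500) - (4 - √((11/12)² + 6889))) = 9 - (-4492 - (4 - √(((1/12)*11)² + 6889))) = 9 - (-4492 - (4 - √((11/12)² + 6889))) = 9 - (-4492 - (4 - √(121/144 + 6889))) = 9 - (-4492 - (4 - √(992137/144))) = 9 - (-4492 - (4 - 17*√3433/12)) = 9 - (-4492 + (-4 + 17*√3433/12)) = 9 - (-4496 + 17*√3433/12) = 9 + (4496 - 17*√3433/12) = 4505 - 17*√3433/12 ≈ 4422.0)
1/a = 1/(4505 - 17*√3433/12)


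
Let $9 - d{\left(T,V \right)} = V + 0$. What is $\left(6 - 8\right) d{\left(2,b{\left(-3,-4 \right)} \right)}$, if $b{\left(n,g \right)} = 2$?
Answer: $-14$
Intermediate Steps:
$d{\left(T,V \right)} = 9 - V$ ($d{\left(T,V \right)} = 9 - \left(V + 0\right) = 9 - V$)
$\left(6 - 8\right) d{\left(2,b{\left(-3,-4 \right)} \right)} = \left(6 - 8\right) \left(9 - 2\right) = - 2 \left(9 - 2\right) = \left(-2\right) 7 = -14$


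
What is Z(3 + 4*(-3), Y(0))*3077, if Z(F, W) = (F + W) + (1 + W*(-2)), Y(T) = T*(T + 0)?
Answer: -24616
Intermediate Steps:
Y(T) = T² (Y(T) = T*T = T²)
Z(F, W) = 1 + F - W (Z(F, W) = (F + W) + (1 - 2*W) = 1 + F - W)
Z(3 + 4*(-3), Y(0))*3077 = (1 + (3 + 4*(-3)) - 1*0²)*3077 = (1 + (3 - 12) - 1*0)*3077 = (1 - 9 + 0)*3077 = -8*3077 = -24616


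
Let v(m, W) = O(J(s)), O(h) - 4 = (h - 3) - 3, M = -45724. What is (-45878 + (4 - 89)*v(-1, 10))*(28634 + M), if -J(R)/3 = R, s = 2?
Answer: 772433820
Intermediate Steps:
J(R) = -3*R
O(h) = -2 + h (O(h) = 4 + ((h - 3) - 3) = 4 + ((-3 + h) - 3) = 4 + (-6 + h) = -2 + h)
v(m, W) = -8 (v(m, W) = -2 - 3*2 = -2 - 6 = -8)
(-45878 + (4 - 89)*v(-1, 10))*(28634 + M) = (-45878 + (4 - 89)*(-8))*(28634 - 45724) = (-45878 - 85*(-8))*(-17090) = (-45878 + 680)*(-17090) = -45198*(-17090) = 772433820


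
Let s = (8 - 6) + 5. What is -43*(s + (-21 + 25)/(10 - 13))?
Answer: -731/3 ≈ -243.67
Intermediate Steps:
s = 7 (s = 2 + 5 = 7)
-43*(s + (-21 + 25)/(10 - 13)) = -43*(7 + (-21 + 25)/(10 - 13)) = -43*(7 + 4/(-3)) = -43*(7 + 4*(-1/3)) = -43*(7 - 4/3) = -43*17/3 = -731/3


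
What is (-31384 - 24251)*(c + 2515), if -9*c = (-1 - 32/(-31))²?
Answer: -403395179530/2883 ≈ -1.3992e+8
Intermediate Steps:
c = -1/8649 (c = -(-1 - 32/(-31))²/9 = -(-1 - 32*(-1/31))²/9 = -(-1 + 32/31)²/9 = -(1/31)²/9 = -⅑*1/961 = -1/8649 ≈ -0.00011562)
(-31384 - 24251)*(c + 2515) = (-31384 - 24251)*(-1/8649 + 2515) = -55635*21752234/8649 = -403395179530/2883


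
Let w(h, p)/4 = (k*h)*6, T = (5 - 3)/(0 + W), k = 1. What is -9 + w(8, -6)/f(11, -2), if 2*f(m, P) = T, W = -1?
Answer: -201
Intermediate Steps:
T = -2 (T = (5 - 3)/(0 - 1) = 2/(-1) = 2*(-1) = -2)
f(m, P) = -1 (f(m, P) = (½)*(-2) = -1)
w(h, p) = 24*h (w(h, p) = 4*((1*h)*6) = 4*(h*6) = 4*(6*h) = 24*h)
-9 + w(8, -6)/f(11, -2) = -9 + (24*8)/(-1) = -9 + 192*(-1) = -9 - 192 = -201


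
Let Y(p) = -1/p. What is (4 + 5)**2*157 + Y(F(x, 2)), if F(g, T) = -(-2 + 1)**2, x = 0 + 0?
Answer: 12718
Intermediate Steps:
x = 0
F(g, T) = -1 (F(g, T) = -1*(-1)**2 = -1*1 = -1)
(4 + 5)**2*157 + Y(F(x, 2)) = (4 + 5)**2*157 - 1/(-1) = 9**2*157 - 1*(-1) = 81*157 + 1 = 12717 + 1 = 12718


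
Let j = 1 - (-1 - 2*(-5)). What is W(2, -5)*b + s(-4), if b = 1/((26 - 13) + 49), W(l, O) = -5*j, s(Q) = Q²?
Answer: 516/31 ≈ 16.645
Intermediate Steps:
j = -8 (j = 1 - (-1 + 10) = 1 - 1*9 = 1 - 9 = -8)
W(l, O) = 40 (W(l, O) = -5*(-8) = 40)
b = 1/62 (b = 1/(13 + 49) = 1/62 ≈ 0.016129)
W(2, -5)*b + s(-4) = 40*(1/62) + (-4)² = 20/31 + 16 = 516/31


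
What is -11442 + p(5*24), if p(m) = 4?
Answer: -11438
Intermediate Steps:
-11442 + p(5*24) = -11442 + 4 = -11438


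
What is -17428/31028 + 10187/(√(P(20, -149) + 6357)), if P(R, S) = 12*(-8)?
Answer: -4357/7757 + 10187*√6261/6261 ≈ 128.18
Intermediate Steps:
P(R, S) = -96
-17428/31028 + 10187/(√(P(20, -149) + 6357)) = -17428/31028 + 10187/(√(-96 + 6357)) = -17428*1/31028 + 10187/(√6261) = -4357/7757 + 10187*(√6261/6261) = -4357/7757 + 10187*√6261/6261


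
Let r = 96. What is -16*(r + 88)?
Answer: -2944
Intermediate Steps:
-16*(r + 88) = -16*(96 + 88) = -16*184 = -2944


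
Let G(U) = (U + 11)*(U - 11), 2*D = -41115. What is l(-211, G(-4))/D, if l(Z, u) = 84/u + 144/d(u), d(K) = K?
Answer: 152/1439025 ≈ 0.00010563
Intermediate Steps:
D = -41115/2 (D = (1/2)*(-41115) = -41115/2 ≈ -20558.)
G(U) = (-11 + U)*(11 + U) (G(U) = (11 + U)*(-11 + U) = (-11 + U)*(11 + U))
l(Z, u) = 228/u (l(Z, u) = 84/u + 144/u = 228/u)
l(-211, G(-4))/D = (228/(-121 + (-4)**2))/(-41115/2) = (228/(-121 + 16))*(-2/41115) = (228/(-105))*(-2/41115) = (228*(-1/105))*(-2/41115) = -76/35*(-2/41115) = 152/1439025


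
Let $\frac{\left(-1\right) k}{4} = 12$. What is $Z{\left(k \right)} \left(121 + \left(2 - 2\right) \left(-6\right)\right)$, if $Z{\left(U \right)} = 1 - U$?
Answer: $5929$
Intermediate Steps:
$k = -48$ ($k = \left(-4\right) 12 = -48$)
$Z{\left(k \right)} \left(121 + \left(2 - 2\right) \left(-6\right)\right) = \left(1 - -48\right) \left(121 + \left(2 - 2\right) \left(-6\right)\right) = \left(1 + 48\right) \left(121 + 0 \left(-6\right)\right) = 49 \left(121 + 0\right) = 49 \cdot 121 = 5929$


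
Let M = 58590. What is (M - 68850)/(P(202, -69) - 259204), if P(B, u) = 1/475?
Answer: 541500/13680211 ≈ 0.039583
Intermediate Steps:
P(B, u) = 1/475
(M - 68850)/(P(202, -69) - 259204) = (58590 - 68850)/(1/475 - 259204) = -10260/(-123121899/475) = -10260*(-475/123121899) = 541500/13680211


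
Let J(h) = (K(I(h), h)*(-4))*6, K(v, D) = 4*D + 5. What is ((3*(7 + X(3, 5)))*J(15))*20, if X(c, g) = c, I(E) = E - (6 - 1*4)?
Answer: -936000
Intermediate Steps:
I(E) = -2 + E (I(E) = E - (6 - 4) = E - 1*2 = E - 2 = -2 + E)
K(v, D) = 5 + 4*D
J(h) = -120 - 96*h (J(h) = ((5 + 4*h)*(-4))*6 = (-20 - 16*h)*6 = -120 - 96*h)
((3*(7 + X(3, 5)))*J(15))*20 = ((3*(7 + 3))*(-120 - 96*15))*20 = ((3*10)*(-120 - 1440))*20 = (30*(-1560))*20 = -46800*20 = -936000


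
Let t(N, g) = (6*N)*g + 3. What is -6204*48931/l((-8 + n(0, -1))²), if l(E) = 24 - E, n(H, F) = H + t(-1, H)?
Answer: 303567924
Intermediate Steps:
t(N, g) = 3 + 6*N*g (t(N, g) = 6*N*g + 3 = 3 + 6*N*g)
n(H, F) = 3 - 5*H (n(H, F) = H + (3 + 6*(-1)*H) = H + (3 - 6*H) = 3 - 5*H)
-6204*48931/l((-8 + n(0, -1))²) = -6204*48931/(24 - (-8 + (3 - 5*0))²) = -6204*48931/(24 - (-8 + (3 + 0))²) = -6204*48931/(24 - (-8 + 3)²) = -6204*48931/(24 - 1*(-5)²) = -6204*48931/(24 - 1*25) = -6204*48931/(24 - 25) = -6204/((-1*1/48931)) = -6204/(-1/48931) = -6204*(-48931) = 303567924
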